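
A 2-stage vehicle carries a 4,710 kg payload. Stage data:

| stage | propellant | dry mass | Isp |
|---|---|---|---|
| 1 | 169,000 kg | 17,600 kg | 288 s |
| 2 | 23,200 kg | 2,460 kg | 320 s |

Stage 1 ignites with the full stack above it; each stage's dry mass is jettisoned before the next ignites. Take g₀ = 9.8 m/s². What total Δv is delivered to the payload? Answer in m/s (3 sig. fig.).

Ignition mass of stage 1 = 169,000+17,600 + 23,200+2,460 + 4,710 = 216,970 kg.
Stage 1: m₀ = 216,970 kg, m_f = 216,970 − 169,000 = 47,970 kg; Δv = 288×9.8×ln(4.523) = 2822.4×1.5092 ≈ 4260 m/s.
Stage 2: m₀ = 30,370 kg, m_f = 30,370 − 23,200 = 7,170 kg; Δv = 320×9.8×ln(4.236) = 3136.0×1.4435 ≈ 4527 m/s.
Total Δv = 4260 + 4527 = 8787 m/s.

Δv ≈ 8790 m/s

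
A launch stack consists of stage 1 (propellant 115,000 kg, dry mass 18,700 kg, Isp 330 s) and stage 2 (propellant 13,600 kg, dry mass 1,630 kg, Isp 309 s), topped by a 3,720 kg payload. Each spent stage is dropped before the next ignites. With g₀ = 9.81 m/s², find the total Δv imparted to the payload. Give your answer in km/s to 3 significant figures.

Ignition mass of stage 1 = 115,000+18,700 + 13,600+1,630 + 3,720 = 152,650 kg.
Stage 1: m₀ = 152,650 kg, m_f = 152,650 − 115,000 = 37,650 kg; Δv = 330×9.81×ln(4.054) = 3237.3×1.3998 ≈ 4532 m/s.
Stage 2: m₀ = 18,950 kg, m_f = 18,950 − 13,600 = 5,350 kg; Δv = 309×9.81×ln(3.542) = 3031.3×1.2647 ≈ 3834 m/s.
Total Δv = 4532 + 3834 = 8366 m/s.

Δv ≈ 8.37 km/s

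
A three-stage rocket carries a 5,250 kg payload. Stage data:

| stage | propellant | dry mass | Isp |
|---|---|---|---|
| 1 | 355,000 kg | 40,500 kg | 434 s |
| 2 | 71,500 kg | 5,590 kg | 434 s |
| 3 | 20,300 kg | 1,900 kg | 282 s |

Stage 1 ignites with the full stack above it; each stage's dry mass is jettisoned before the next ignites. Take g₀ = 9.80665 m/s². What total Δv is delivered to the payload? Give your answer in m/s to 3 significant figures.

Δv ≈ 13900 m/s

Ignition mass of stage 1 = 355,000+40,500 + 71,500+5,590 + 20,300+1,900 + 5,250 = 500,040 kg.
Stage 1: m₀ = 500,040 kg, m_f = 500,040 − 355,000 = 145,040 kg; Δv = 434×9.80665×ln(3.448) = 4256.1×1.2377 ≈ 5268 m/s.
Stage 2: m₀ = 104,540 kg, m_f = 104,540 − 71,500 = 33,040 kg; Δv = 434×9.80665×ln(3.164) = 4256.1×1.1519 ≈ 4902 m/s.
Stage 3: m₀ = 27,450 kg, m_f = 27,450 − 20,300 = 7,150 kg; Δv = 282×9.80665×ln(3.839) = 2765.5×1.3453 ≈ 3720 m/s.
Total Δv = 5268 + 4902 + 3720 = 13890 m/s.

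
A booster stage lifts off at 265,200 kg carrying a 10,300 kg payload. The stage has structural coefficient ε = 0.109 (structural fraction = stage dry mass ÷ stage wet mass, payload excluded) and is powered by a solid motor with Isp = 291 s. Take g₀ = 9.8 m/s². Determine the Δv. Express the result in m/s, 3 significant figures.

Stage wet mass = m₀ − payload = 265,200 − 10,300 = 254,900 kg.
Stage dry mass = ε × stage wet mass = 0.109 × 254,900 = 27,784.1 kg.
Burnout mass m_f = stage dry + payload = 27,784.1 + 10,300 = 38,084.1 kg.
v_e = Isp · g₀ = 291 × 9.8 = 2851.8 m/s.
From the ideal rocket equation, Δv = v_e · ln(265,200/38,084.1) = 2851.8 × ln(6.964) = 2851.8 × 1.9407 ≈ 5534 m/s.

Δv ≈ 5530 m/s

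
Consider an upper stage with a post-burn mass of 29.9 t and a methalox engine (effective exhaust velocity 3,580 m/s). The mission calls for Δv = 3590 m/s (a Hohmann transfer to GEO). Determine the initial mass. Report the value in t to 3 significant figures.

initial mass ≈ 81.5 t

Rocket equation: m₀/m_f = exp(Δv / v_e) = exp(3590 / 3580.0) = exp(1.0028) = 2.7259.
m₀ = m_f × 2.7259 = 29.9 × 2.7259 = 81.5044 t.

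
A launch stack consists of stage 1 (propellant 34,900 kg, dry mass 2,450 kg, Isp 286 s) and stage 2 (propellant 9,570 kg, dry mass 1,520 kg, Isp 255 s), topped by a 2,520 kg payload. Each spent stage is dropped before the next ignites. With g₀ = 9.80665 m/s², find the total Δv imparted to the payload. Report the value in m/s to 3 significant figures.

Δv ≈ 6280 m/s

Ignition mass of stage 1 = 34,900+2,450 + 9,570+1,520 + 2,520 = 50,960 kg.
Stage 1: m₀ = 50,960 kg, m_f = 50,960 − 34,900 = 16,060 kg; Δv = 286×9.80665×ln(3.173) = 2804.7×1.1547 ≈ 3239 m/s.
Stage 2: m₀ = 13,610 kg, m_f = 13,610 − 9,570 = 4,040 kg; Δv = 255×9.80665×ln(3.369) = 2500.7×1.2146 ≈ 3037 m/s.
Total Δv = 3239 + 3037 = 6276 m/s.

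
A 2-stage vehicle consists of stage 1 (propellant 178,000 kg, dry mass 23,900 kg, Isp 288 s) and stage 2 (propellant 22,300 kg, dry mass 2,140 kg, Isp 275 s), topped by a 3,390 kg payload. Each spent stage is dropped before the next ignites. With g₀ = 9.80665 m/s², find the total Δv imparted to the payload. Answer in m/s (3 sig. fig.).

Δv ≈ 8570 m/s

Ignition mass of stage 1 = 178,000+23,900 + 22,300+2,140 + 3,390 = 229,730 kg.
Stage 1: m₀ = 229,730 kg, m_f = 229,730 − 178,000 = 51,730 kg; Δv = 288×9.80665×ln(4.441) = 2824.3×1.4909 ≈ 4211 m/s.
Stage 2: m₀ = 27,830 kg, m_f = 27,830 − 22,300 = 5,530 kg; Δv = 275×9.80665×ln(5.033) = 2696.8×1.6159 ≈ 4358 m/s.
Total Δv = 4211 + 4358 = 8569 m/s.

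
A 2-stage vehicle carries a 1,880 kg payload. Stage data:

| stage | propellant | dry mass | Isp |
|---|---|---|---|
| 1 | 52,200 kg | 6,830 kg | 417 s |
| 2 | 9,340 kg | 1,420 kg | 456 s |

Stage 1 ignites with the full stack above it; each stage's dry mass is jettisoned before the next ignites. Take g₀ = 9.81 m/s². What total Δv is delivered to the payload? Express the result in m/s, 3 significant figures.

Ignition mass of stage 1 = 52,200+6,830 + 9,340+1,420 + 1,880 = 71,670 kg.
Stage 1: m₀ = 71,670 kg, m_f = 71,670 − 52,200 = 19,470 kg; Δv = 417×9.81×ln(3.681) = 4090.8×1.3032 ≈ 5331 m/s.
Stage 2: m₀ = 12,640 kg, m_f = 12,640 − 9,340 = 3,300 kg; Δv = 456×9.81×ln(3.83) = 4473.4×1.3429 ≈ 6007 m/s.
Total Δv = 5331 + 6007 = 11338 m/s.

Δv ≈ 11300 m/s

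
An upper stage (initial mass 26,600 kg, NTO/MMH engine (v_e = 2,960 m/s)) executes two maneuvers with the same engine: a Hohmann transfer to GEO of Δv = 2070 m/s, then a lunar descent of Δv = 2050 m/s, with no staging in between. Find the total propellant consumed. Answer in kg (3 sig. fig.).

After the first burn: m = 26600 × exp(−2070/2960.0) = 26600 × 0.49692 = 13,218.1 kg.
After the second burn: m = 13,218.1 × exp(−2050/2960.0) = 13,218.1 × 0.50029 = 6,612.88 kg.
Total propellant = m₀ − m_final = 26600 − 6,612.88 = 19,987.12 kg.

total propellant consumed ≈ 20000 kg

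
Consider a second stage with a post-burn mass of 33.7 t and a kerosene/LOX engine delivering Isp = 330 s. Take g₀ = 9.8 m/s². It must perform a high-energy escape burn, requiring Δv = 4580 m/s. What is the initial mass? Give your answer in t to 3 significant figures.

v_e = Isp · g₀ = 330 × 9.8 = 3234.0 m/s.
From the ideal rocket equation, m₀/m_f = exp(Δv / v_e) = exp(4580 / 3234.0) = exp(1.4162) = 4.1214.
m₀ = m_f × 4.1214 = 33.7 × 4.1214 = 138.891 t.

initial mass ≈ 139 t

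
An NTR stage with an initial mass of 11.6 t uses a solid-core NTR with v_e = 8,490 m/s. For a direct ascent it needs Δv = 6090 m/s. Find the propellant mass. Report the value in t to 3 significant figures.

Rocket equation: m₀/m_f = exp(Δv / v_e) = exp(6090 / 8490.0) = exp(0.7173) = 2.0489.
m_f = 11.6 / 2.0489 = 5.66157 t, so propellant = m₀ − m_f = 11.6 − 5.66157 = 5.93843 t.

propellant mass ≈ 5.94 t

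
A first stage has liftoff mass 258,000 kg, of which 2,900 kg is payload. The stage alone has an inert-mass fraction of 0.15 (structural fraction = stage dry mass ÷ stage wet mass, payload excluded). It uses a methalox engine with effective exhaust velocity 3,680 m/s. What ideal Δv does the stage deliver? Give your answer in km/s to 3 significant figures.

Stage wet mass = m₀ − payload = 258,000 − 2,900 = 255,100 kg.
Stage dry mass = ε × stage wet mass = 0.15 × 255,100 = 38,265 kg.
Burnout mass m_f = stage dry + payload = 38,265 + 2,900 = 41,165 kg.
Using Δv = v_e ln(m₀/m_f): Δv = v_e · ln(258,000/41,165) = 3680.0 × ln(6.267) = 3680.0 × 1.8354 ≈ 6754 m/s.

Δv ≈ 6.75 km/s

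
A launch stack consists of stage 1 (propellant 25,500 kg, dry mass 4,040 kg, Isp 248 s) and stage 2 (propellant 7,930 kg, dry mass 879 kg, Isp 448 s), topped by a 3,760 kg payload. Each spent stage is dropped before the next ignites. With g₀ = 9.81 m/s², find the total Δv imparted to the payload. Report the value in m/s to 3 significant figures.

Δv ≈ 6640 m/s

Ignition mass of stage 1 = 25,500+4,040 + 7,930+879 + 3,760 = 42,109 kg.
Stage 1: m₀ = 42,109 kg, m_f = 42,109 − 25,500 = 16,609 kg; Δv = 248×9.81×ln(2.535) = 2432.9×0.9303 ≈ 2263 m/s.
Stage 2: m₀ = 12,569 kg, m_f = 12,569 − 7,930 = 4,639 kg; Δv = 448×9.81×ln(2.709) = 4394.9×0.9967 ≈ 4381 m/s.
Total Δv = 2263 + 4381 = 6644 m/s.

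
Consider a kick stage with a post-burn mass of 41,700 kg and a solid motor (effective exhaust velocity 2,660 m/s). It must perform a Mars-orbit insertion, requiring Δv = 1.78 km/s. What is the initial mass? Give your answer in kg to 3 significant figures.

m₀/m_f = exp(Δv / v_e) = exp(1780 / 2660.0) = exp(0.6692) = 1.9526.
m₀ = m_f × 1.9526 = 41,700 × 1.9526 = 81,423.4 kg.

initial mass ≈ 81400 kg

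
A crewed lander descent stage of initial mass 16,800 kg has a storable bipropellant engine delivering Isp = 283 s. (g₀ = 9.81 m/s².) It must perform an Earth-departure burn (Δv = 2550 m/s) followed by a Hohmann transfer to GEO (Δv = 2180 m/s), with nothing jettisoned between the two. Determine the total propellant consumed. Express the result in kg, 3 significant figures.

v_e = Isp · g₀ = 283 × 9.81 = 2776.2 m/s.
After the first burn: m = 16800 × exp(−2550/2776.2) = 16800 × 0.39911 = 6,705.05 kg.
After the second burn: m = 6,705.05 × exp(−2180/2776.2) = 6,705.05 × 0.45601 = 3,057.57 kg.
Total propellant = m₀ − m_final = 16800 − 3,057.57 = 13,742.43 kg.

total propellant consumed ≈ 13700 kg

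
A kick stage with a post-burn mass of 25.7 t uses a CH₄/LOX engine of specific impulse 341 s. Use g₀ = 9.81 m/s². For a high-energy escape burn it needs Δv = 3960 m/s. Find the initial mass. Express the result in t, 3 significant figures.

initial mass ≈ 84.0 t

v_e = Isp · g₀ = 341 × 9.81 = 3345.2 m/s.
From the ideal rocket equation, m₀/m_f = exp(Δv / v_e) = exp(3960 / 3345.2) = exp(1.1838) = 3.2667.
m₀ = m_f × 3.2667 = 25.7 × 3.2667 = 83.9542 t.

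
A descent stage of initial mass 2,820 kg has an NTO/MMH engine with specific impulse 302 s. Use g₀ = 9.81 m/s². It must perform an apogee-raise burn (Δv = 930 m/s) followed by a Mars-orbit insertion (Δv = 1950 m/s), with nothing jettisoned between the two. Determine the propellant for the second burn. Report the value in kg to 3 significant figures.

propellant for the second burn ≈ 993 kg

v_e = Isp · g₀ = 302 × 9.81 = 2962.6 m/s.
After the first burn: m = 2820 × exp(−930/2962.6) = 2820 × 0.73058 = 2,060.24 kg.
After the second burn: m = 2,060.24 × exp(−1950/2962.6) = 2,060.24 × 0.51778 = 1,066.75 kg.
Second-burn propellant = 2,060.24 − 1,066.75 = 993.49 kg.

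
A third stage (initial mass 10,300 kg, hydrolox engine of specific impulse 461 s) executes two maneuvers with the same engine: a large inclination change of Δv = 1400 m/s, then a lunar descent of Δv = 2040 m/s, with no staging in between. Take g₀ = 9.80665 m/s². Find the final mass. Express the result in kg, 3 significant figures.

final mass ≈ 4810 kg

v_e = Isp · g₀ = 461 × 9.80665 = 4520.9 m/s.
After the first burn: m = 10300 × exp(−1400/4520.9) = 10300 × 0.73369 = 7,557.01 kg.
After the second burn: m = 7,557.01 × exp(−2040/4520.9) = 7,557.01 × 0.63684 = 4,812.61 kg.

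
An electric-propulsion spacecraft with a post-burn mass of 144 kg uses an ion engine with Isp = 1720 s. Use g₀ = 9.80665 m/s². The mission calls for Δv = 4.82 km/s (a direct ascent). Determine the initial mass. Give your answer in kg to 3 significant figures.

v_e = Isp · g₀ = 1720 × 9.80665 = 16867.4 m/s.
m₀/m_f = exp(Δv / v_e) = exp(4820 / 16867.4) = exp(0.2858) = 1.3308.
m₀ = m_f × 1.3308 = 144 × 1.3308 = 191.635 kg.

initial mass ≈ 192 kg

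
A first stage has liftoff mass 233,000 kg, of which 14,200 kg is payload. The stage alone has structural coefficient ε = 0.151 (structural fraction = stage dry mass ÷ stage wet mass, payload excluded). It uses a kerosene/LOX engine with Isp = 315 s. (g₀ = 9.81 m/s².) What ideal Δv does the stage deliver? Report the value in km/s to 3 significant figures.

Stage wet mass = m₀ − payload = 233,000 − 14,200 = 218,800 kg.
Stage dry mass = ε × stage wet mass = 0.151 × 218,800 = 33,038.8 kg.
Burnout mass m_f = stage dry + payload = 33,038.8 + 14,200 = 47,238.8 kg.
v_e = Isp · g₀ = 315 × 9.81 = 3090.2 m/s.
Δv = v_e · ln(233,000/47,238.8) = 3090.2 × ln(4.932) = 3090.2 × 1.5958 ≈ 4931 m/s.

Δv ≈ 4.93 km/s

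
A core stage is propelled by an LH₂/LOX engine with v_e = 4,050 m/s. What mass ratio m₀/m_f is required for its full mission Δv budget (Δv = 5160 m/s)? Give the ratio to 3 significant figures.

By the Tsiolkovsky rocket equation, m₀/m_f = exp(Δv / v_e) = exp(5160 / 4050.0) = exp(1.2741) = 3.5754.

mass ratio ≈ 3.58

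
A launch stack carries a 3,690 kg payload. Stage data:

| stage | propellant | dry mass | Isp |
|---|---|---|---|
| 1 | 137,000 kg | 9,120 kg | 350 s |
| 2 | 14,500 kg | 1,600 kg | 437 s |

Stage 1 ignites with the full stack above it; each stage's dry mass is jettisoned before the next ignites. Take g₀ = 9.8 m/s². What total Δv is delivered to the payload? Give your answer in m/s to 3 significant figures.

Ignition mass of stage 1 = 137,000+9,120 + 14,500+1,600 + 3,690 = 165,910 kg.
Stage 1: m₀ = 165,910 kg, m_f = 165,910 − 137,000 = 28,910 kg; Δv = 350×9.8×ln(5.739) = 3430.0×1.7473 ≈ 5993 m/s.
Stage 2: m₀ = 19,790 kg, m_f = 19,790 − 14,500 = 5,290 kg; Δv = 437×9.8×ln(3.741) = 4282.6×1.3194 ≈ 5650 m/s.
Total Δv = 5993 + 5650 = 11643 m/s.

Δv ≈ 11600 m/s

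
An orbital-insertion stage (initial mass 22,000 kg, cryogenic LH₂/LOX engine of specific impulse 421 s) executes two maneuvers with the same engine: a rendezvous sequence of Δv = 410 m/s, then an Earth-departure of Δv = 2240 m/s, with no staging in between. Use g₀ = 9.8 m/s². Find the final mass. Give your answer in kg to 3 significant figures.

v_e = Isp · g₀ = 421 × 9.8 = 4125.8 m/s.
After the first burn: m = 22000 × exp(−410/4125.8) = 22000 × 0.90540 = 19,918.8 kg.
After the second burn: m = 19,918.8 × exp(−2240/4125.8) = 19,918.8 × 0.58105 = 11,573.8 kg.

final mass ≈ 11600 kg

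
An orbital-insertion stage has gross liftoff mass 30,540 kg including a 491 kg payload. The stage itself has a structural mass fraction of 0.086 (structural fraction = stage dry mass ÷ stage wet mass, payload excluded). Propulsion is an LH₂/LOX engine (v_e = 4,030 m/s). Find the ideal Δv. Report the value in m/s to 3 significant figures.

Stage wet mass = m₀ − payload = 30,540 − 491 = 30,049 kg.
Stage dry mass = ε × stage wet mass = 0.086 × 30,049 = 2,584.21 kg.
Burnout mass m_f = stage dry + payload = 2,584.21 + 491 = 3,075.21 kg.
From the ideal rocket equation, Δv = v_e · ln(30,540/3,075.21) = 4030.0 × ln(9.931) = 4030.0 × 2.2957 ≈ 9252 m/s.

Δv ≈ 9250 m/s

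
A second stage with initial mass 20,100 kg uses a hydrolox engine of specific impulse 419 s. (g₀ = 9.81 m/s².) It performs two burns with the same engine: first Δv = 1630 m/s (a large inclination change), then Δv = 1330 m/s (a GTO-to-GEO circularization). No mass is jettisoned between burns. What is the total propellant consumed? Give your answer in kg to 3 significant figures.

v_e = Isp · g₀ = 419 × 9.81 = 4110.4 m/s.
After the first burn: m = 20100 × exp(−1630/4110.4) = 20100 × 0.67263 = 13,519.9 kg.
After the second burn: m = 13,519.9 × exp(−1330/4110.4) = 13,519.9 × 0.72356 = 9,782.46 kg.
Total propellant = m₀ − m_final = 20100 − 9,782.46 = 10,317.54 kg.

total propellant consumed ≈ 10300 kg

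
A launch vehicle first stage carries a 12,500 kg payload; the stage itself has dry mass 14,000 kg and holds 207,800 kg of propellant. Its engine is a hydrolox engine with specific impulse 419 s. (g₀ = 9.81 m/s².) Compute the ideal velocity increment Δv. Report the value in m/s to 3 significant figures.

v_e = Isp · g₀ = 419 × 9.81 = 4110.4 m/s.
m₀ = payload + dry + propellant = 12,500 + 14,000 + 207,800 = 234,300 kg.
m_f = payload + dry = 12,500 + 14,000 = 26,500 kg.
Δv = v_e · ln(m₀/m_f) = 4110.4 × ln(8.842) = 4110.4 × 2.1795 ≈ 8958.4 m/s.

Δv ≈ 8960 m/s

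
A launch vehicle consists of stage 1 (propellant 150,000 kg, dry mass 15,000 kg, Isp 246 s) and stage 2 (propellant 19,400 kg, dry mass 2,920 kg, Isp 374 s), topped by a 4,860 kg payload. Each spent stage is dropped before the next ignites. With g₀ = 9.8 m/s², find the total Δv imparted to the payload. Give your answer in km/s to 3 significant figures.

Ignition mass of stage 1 = 150,000+15,000 + 19,400+2,920 + 4,860 = 192,180 kg.
Stage 1: m₀ = 192,180 kg, m_f = 192,180 − 150,000 = 42,180 kg; Δv = 246×9.8×ln(4.556) = 2410.8×1.5165 ≈ 3656 m/s.
Stage 2: m₀ = 27,180 kg, m_f = 27,180 − 19,400 = 7,780 kg; Δv = 374×9.8×ln(3.494) = 3665.2×1.2509 ≈ 4585 m/s.
Total Δv = 3656 + 4585 = 8241 m/s.

Δv ≈ 8.24 km/s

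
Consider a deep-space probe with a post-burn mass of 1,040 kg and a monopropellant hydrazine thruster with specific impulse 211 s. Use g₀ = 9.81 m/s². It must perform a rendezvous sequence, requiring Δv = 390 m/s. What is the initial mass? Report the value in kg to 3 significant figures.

initial mass ≈ 1260 kg

v_e = Isp · g₀ = 211 × 9.81 = 2069.9 m/s.
m₀/m_f = exp(Δv / v_e) = exp(390 / 2069.9) = exp(0.1884) = 1.2073.
m₀ = m_f × 1.2073 = 1,040 × 1.2073 = 1,255.59 kg.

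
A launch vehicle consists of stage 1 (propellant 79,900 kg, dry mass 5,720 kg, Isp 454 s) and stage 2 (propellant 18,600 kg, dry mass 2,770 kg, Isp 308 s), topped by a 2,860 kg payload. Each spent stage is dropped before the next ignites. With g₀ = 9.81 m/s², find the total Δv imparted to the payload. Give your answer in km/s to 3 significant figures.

Ignition mass of stage 1 = 79,900+5,720 + 18,600+2,770 + 2,860 = 109,850 kg.
Stage 1: m₀ = 109,850 kg, m_f = 109,850 − 79,900 = 29,950 kg; Δv = 454×9.81×ln(3.668) = 4453.7×1.2996 ≈ 5788 m/s.
Stage 2: m₀ = 24,230 kg, m_f = 24,230 − 18,600 = 5,630 kg; Δv = 308×9.81×ln(4.304) = 3021.5×1.4595 ≈ 4410 m/s.
Total Δv = 5788 + 4410 = 10198 m/s.

Δv ≈ 10.2 km/s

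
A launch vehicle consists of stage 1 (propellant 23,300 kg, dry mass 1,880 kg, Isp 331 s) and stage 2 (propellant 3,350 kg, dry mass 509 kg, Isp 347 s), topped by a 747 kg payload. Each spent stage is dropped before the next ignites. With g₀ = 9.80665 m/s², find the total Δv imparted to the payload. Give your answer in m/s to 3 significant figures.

Ignition mass of stage 1 = 23,300+1,880 + 3,350+509 + 747 = 29,786 kg.
Stage 1: m₀ = 29,786 kg, m_f = 29,786 − 23,300 = 6,486 kg; Δv = 331×9.80665×ln(4.592) = 3246.0×1.5244 ≈ 4948 m/s.
Stage 2: m₀ = 4,606 kg, m_f = 4,606 − 3,350 = 1,256 kg; Δv = 347×9.80665×ln(3.667) = 3402.9×1.2994 ≈ 4422 m/s.
Total Δv = 4948 + 4422 = 9370 m/s.

Δv ≈ 9370 m/s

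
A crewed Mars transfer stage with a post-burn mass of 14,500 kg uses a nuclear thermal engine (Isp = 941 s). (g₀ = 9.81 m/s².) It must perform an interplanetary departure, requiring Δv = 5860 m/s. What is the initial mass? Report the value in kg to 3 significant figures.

initial mass ≈ 27400 kg

v_e = Isp · g₀ = 941 × 9.81 = 9231.2 m/s.
Rocket equation: m₀/m_f = exp(Δv / v_e) = exp(5860 / 9231.2) = exp(0.6348) = 1.8867.
m₀ = m_f × 1.8867 = 14,500 × 1.8867 = 27,357.2 kg.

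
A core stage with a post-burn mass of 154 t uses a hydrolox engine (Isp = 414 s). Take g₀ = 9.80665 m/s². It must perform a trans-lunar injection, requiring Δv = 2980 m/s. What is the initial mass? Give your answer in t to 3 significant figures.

v_e = Isp · g₀ = 414 × 9.80665 = 4060.0 m/s.
Rocket equation: m₀/m_f = exp(Δv / v_e) = exp(2980 / 4060.0) = exp(0.7340) = 2.0834.
m₀ = m_f × 2.0834 = 154 × 2.0834 = 320.844 t.

initial mass ≈ 321 t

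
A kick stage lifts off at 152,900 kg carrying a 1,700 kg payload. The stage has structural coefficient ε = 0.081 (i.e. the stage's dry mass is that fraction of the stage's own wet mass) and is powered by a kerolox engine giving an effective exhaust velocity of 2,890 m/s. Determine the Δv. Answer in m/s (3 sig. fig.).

Stage wet mass = m₀ − payload = 152,900 − 1,700 = 151,200 kg.
Stage dry mass = ε × stage wet mass = 0.081 × 151,200 = 12,247.2 kg.
Burnout mass m_f = stage dry + payload = 12,247.2 + 1,700 = 13,947.2 kg.
Rocket equation: Δv = v_e · ln(152,900/13,947.2) = 2890.0 × ln(10.96) = 2890.0 × 2.3945 ≈ 6920 m/s.

Δv ≈ 6920 m/s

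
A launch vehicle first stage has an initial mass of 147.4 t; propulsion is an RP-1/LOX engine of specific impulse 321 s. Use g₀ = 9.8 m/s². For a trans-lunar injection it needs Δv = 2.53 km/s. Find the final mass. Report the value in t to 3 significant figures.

final mass ≈ 66.0 t

v_e = Isp · g₀ = 321 × 9.8 = 3145.8 m/s.
Using Δv = v_e ln(m₀/m_f): m₀/m_f = exp(Δv / v_e) = exp(2530 / 3145.8) = exp(0.8042) = 2.2350.
m_f = m₀ / 2.2350 = 147.4 / 2.2350 = 65.9508 t.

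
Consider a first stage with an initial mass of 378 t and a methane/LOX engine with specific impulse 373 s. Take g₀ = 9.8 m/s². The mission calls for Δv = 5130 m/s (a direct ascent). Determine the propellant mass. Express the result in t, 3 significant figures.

propellant mass ≈ 285 t

v_e = Isp · g₀ = 373 × 9.8 = 3655.4 m/s.
m₀/m_f = exp(Δv / v_e) = exp(5130 / 3655.4) = exp(1.4034) = 4.0690.
m_f = 378 / 4.0690 = 92.8975 t, so propellant = m₀ − m_f = 378 − 92.8975 = 285.1025 t.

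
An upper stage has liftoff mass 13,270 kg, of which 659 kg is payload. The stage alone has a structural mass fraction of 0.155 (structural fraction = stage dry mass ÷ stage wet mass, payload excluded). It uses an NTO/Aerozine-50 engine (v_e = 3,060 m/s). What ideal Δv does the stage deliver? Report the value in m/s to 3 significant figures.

Stage wet mass = m₀ − payload = 13,270 − 659 = 12,611 kg.
Stage dry mass = ε × stage wet mass = 0.155 × 12,611 = 1,954.71 kg.
Burnout mass m_f = stage dry + payload = 1,954.71 + 659 = 2,613.71 kg.
From the ideal rocket equation, Δv = v_e · ln(13,270/2,613.71) = 3060.0 × ln(5.077) = 3060.0 × 1.6247 ≈ 4972 m/s.

Δv ≈ 4970 m/s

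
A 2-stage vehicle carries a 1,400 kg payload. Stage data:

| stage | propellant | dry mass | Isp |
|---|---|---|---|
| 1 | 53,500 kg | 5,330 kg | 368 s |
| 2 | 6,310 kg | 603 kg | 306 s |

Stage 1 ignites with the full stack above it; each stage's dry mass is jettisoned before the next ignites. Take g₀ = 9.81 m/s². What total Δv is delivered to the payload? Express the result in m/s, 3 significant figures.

Δv ≈ 10000 m/s

Ignition mass of stage 1 = 53,500+5,330 + 6,310+603 + 1,400 = 67,143 kg.
Stage 1: m₀ = 67,143 kg, m_f = 67,143 − 53,500 = 13,643 kg; Δv = 368×9.81×ln(4.921) = 3610.1×1.5936 ≈ 5753 m/s.
Stage 2: m₀ = 8,313 kg, m_f = 8,313 − 6,310 = 2,003 kg; Δv = 306×9.81×ln(4.15) = 3001.9×1.4232 ≈ 4272 m/s.
Total Δv = 5753 + 4272 = 10025 m/s.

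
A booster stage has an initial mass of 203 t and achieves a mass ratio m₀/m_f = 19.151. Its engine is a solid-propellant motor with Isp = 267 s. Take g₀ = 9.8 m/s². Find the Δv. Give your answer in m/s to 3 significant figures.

v_e = Isp · g₀ = 267 × 9.8 = 2616.6 m/s.
Using Δv = v_e ln(m₀/m_f): Δv = v_e · ln(19.151) = 2616.6 × 2.9524 ≈ 7725.1 m/s.

Δv ≈ 7730 m/s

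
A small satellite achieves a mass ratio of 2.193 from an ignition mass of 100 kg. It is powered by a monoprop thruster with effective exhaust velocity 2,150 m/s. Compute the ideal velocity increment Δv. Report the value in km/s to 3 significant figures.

Rocket equation: Δv = v_e · ln(2.193) = 2150.0 × 0.7853 ≈ 1688.3 m/s.

Δv ≈ 1.69 km/s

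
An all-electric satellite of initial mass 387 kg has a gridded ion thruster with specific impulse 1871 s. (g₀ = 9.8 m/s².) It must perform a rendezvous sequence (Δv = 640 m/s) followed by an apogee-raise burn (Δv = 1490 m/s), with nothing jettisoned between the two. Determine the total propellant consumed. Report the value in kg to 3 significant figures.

total propellant consumed ≈ 42.4 kg

v_e = Isp · g₀ = 1871 × 9.8 = 18335.8 m/s.
After the first burn: m = 387 × exp(−640/18335.8) = 387 × 0.96570 = 373.726 kg.
After the second burn: m = 373.726 × exp(−1490/18335.8) = 373.726 × 0.92195 = 344.557 kg.
Total propellant = m₀ − m_final = 387 − 344.557 = 42.443 kg.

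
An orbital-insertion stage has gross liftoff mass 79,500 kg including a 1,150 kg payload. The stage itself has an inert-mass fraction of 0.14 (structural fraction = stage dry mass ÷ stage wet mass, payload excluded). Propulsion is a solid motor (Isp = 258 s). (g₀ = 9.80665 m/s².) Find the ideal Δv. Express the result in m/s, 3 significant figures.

Stage wet mass = m₀ − payload = 79,500 − 1,150 = 78,350 kg.
Stage dry mass = ε × stage wet mass = 0.14 × 78,350 = 10,969 kg.
Burnout mass m_f = stage dry + payload = 10,969 + 1,150 = 12,119 kg.
v_e = Isp · g₀ = 258 × 9.80665 = 2530.1 m/s.
Δv = v_e · ln(79,500/12,119) = 2530.1 × ln(6.56) = 2530.1 × 1.8810 ≈ 4759 m/s.

Δv ≈ 4760 m/s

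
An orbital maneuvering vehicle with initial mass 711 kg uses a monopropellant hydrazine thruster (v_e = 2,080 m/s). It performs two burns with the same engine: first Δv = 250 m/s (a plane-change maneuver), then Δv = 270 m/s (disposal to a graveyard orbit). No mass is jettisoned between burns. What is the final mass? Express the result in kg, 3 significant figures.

final mass ≈ 554 kg

After the first burn: m = 711 × exp(−250/2080.0) = 711 × 0.88675 = 630.479 kg.
After the second burn: m = 630.479 × exp(−270/2080.0) = 630.479 × 0.87826 = 553.724 kg.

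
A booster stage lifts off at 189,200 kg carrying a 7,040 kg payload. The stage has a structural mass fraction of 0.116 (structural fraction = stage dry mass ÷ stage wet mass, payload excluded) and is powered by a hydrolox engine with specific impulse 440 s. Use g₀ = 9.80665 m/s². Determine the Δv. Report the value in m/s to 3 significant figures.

Δv ≈ 8220 m/s

Stage wet mass = m₀ − payload = 189,200 − 7,040 = 182,160 kg.
Stage dry mass = ε × stage wet mass = 0.116 × 182,160 = 21,130.6 kg.
Burnout mass m_f = stage dry + payload = 21,130.6 + 7,040 = 28,170.6 kg.
v_e = Isp · g₀ = 440 × 9.80665 = 4314.9 m/s.
Using Δv = v_e ln(m₀/m_f): Δv = v_e · ln(189,200/28,170.6) = 4314.9 × ln(6.716) = 4314.9 × 1.9045 ≈ 8218 m/s.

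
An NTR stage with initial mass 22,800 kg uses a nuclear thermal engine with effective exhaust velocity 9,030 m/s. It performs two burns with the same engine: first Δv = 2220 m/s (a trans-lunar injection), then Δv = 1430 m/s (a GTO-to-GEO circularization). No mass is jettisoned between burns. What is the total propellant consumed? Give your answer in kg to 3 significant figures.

total propellant consumed ≈ 7580 kg

After the first burn: m = 22800 × exp(−2220/9030.0) = 22800 × 0.78204 = 17,830.5 kg.
After the second burn: m = 17,830.5 × exp(−1430/9030.0) = 17,830.5 × 0.85354 = 15,219 kg.
Total propellant = m₀ − m_final = 22800 − 15,219 = 7,581 kg.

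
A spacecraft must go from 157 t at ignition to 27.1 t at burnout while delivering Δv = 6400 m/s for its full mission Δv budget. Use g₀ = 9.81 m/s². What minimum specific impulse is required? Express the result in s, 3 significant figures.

Isp ≈ 371 s

ln(m₀/m_f) = ln(157000/27100) = ln(5.793) = 1.7567.
v_e = Δv / ln(m₀/m_f) = 6400 / 1.7567 = 3643.2 m/s.
Isp = v_e / g₀ = 3643.2 / 9.81 = 371.4 s.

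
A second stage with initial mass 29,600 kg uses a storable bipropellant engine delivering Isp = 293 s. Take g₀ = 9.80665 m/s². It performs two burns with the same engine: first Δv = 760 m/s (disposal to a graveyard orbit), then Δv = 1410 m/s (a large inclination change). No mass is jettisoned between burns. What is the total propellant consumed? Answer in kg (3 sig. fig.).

v_e = Isp · g₀ = 293 × 9.80665 = 2873.3 m/s.
After the first burn: m = 29600 × exp(−760/2873.3) = 29600 × 0.76759 = 22,720.7 kg.
After the second burn: m = 22,720.7 × exp(−1410/2873.3) = 22,720.7 × 0.61219 = 13,909.4 kg.
Total propellant = m₀ − m_final = 29600 − 13,909.4 = 15,690.6 kg.

total propellant consumed ≈ 15700 kg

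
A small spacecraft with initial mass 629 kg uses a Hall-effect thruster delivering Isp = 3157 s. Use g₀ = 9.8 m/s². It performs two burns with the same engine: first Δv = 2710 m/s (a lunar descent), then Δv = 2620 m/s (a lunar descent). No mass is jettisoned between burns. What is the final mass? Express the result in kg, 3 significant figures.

v_e = Isp · g₀ = 3157 × 9.8 = 30938.6 m/s.
After the first burn: m = 629 × exp(−2710/30938.6) = 629 × 0.91613 = 576.246 kg.
After the second burn: m = 576.246 × exp(−2620/30938.6) = 576.246 × 0.91880 = 529.455 kg.

final mass ≈ 529 kg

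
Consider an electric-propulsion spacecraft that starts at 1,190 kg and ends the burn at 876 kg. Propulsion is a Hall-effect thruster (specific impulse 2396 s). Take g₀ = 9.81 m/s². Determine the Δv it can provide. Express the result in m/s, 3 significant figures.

Δv ≈ 7200 m/s

v_e = Isp · g₀ = 2396 × 9.81 = 23504.8 m/s.
Δv = v_e · ln(m₀/m_f) = 23504.8 × ln(1.358) = 23504.8 × 0.3063 ≈ 7200.5 m/s.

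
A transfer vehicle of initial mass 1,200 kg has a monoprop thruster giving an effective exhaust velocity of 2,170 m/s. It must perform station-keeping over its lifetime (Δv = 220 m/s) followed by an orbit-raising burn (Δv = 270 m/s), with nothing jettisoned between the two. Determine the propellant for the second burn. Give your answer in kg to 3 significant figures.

After the first burn: m = 1200 × exp(−220/2170.0) = 1200 × 0.90359 = 1,084.31 kg.
After the second burn: m = 1,084.31 × exp(−270/2170.0) = 1,084.31 × 0.88301 = 957.457 kg.
Second-burn propellant = 1,084.31 − 957.457 = 126.853 kg.

propellant for the second burn ≈ 127 kg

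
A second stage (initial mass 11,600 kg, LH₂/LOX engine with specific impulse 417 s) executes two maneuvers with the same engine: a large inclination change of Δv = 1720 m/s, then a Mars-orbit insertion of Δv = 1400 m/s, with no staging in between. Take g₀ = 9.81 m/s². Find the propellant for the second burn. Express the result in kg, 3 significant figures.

propellant for the second burn ≈ 2210 kg

v_e = Isp · g₀ = 417 × 9.81 = 4090.8 m/s.
After the first burn: m = 11600 × exp(−1720/4090.8) = 11600 × 0.65675 = 7,618.3 kg.
After the second burn: m = 7,618.3 × exp(−1400/4090.8) = 7,618.3 × 0.71018 = 5,410.36 kg.
Second-burn propellant = 7,618.3 − 5,410.36 = 2,207.94 kg.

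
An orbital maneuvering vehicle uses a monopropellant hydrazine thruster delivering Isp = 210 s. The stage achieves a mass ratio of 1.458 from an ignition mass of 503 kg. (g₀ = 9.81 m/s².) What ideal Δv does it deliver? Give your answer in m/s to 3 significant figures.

v_e = Isp · g₀ = 210 × 9.81 = 2060.1 m/s.
From the ideal rocket equation, Δv = v_e · ln(1.458) = 2060.1 × 0.3771 ≈ 776.8 m/s.

Δv ≈ 777 m/s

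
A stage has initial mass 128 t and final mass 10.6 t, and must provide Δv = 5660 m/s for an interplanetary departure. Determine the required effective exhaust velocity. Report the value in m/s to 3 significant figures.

v_e ≈ 2270 m/s

ln(m₀/m_f) = ln(128000/10600) = ln(12.08) = 2.4912.
From the ideal rocket equation, v_e = Δv / ln(m₀/m_f) = 5660 / 2.4912 = 2272.0 m/s.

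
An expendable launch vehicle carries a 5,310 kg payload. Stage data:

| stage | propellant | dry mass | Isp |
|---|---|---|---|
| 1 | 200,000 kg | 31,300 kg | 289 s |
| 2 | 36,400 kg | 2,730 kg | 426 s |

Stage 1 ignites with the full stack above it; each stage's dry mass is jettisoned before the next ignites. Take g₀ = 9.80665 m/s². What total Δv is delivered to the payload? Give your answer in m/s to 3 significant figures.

Δv ≈ 10800 m/s

Ignition mass of stage 1 = 200,000+31,300 + 36,400+2,730 + 5,310 = 275,740 kg.
Stage 1: m₀ = 275,740 kg, m_f = 275,740 − 200,000 = 75,740 kg; Δv = 289×9.80665×ln(3.641) = 2834.1×1.2922 ≈ 3662 m/s.
Stage 2: m₀ = 44,440 kg, m_f = 44,440 − 36,400 = 8,040 kg; Δv = 426×9.80665×ln(5.527) = 4177.6×1.7097 ≈ 7143 m/s.
Total Δv = 3662 + 7143 = 10805 m/s.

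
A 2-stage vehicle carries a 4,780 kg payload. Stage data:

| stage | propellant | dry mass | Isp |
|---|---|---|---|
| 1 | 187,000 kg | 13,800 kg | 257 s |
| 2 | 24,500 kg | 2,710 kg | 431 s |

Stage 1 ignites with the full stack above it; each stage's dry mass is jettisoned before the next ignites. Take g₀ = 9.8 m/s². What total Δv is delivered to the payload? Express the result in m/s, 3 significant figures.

Ignition mass of stage 1 = 187,000+13,800 + 24,500+2,710 + 4,780 = 232,790 kg.
Stage 1: m₀ = 232,790 kg, m_f = 232,790 − 187,000 = 45,790 kg; Δv = 257×9.8×ln(5.084) = 2518.6×1.6261 ≈ 4095 m/s.
Stage 2: m₀ = 31,990 kg, m_f = 31,990 − 24,500 = 7,490 kg; Δv = 431×9.8×ln(4.271) = 4223.8×1.4519 ≈ 6132 m/s.
Total Δv = 4095 + 6132 = 10227 m/s.

Δv ≈ 10200 m/s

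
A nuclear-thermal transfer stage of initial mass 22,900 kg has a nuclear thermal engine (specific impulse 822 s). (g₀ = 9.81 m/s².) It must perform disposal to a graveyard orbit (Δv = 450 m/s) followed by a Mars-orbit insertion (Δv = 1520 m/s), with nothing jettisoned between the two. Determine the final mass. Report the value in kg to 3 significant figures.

final mass ≈ 17900 kg

v_e = Isp · g₀ = 822 × 9.81 = 8063.8 m/s.
After the first burn: m = 22900 × exp(−450/8063.8) = 22900 × 0.94572 = 21,657 kg.
After the second burn: m = 21,657 × exp(−1520/8063.8) = 21,657 × 0.82820 = 17,936.3 kg.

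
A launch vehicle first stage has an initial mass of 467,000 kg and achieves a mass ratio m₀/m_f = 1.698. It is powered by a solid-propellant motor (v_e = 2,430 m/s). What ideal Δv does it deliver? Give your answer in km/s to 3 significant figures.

Δv ≈ 1.29 km/s

Δv = v_e · ln(1.698) = 2430.0 × 0.5295 ≈ 1286.6 m/s.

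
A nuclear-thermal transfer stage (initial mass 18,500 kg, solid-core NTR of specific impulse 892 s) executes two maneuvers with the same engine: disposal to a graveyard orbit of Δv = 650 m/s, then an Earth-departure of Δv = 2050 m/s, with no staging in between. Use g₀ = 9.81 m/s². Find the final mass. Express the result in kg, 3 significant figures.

final mass ≈ 13600 kg

v_e = Isp · g₀ = 892 × 9.81 = 8750.5 m/s.
After the first burn: m = 18500 × exp(−650/8750.5) = 18500 × 0.92841 = 17,175.6 kg.
After the second burn: m = 17,175.6 × exp(−2050/8750.5) = 17,175.6 × 0.79115 = 13,588.5 kg.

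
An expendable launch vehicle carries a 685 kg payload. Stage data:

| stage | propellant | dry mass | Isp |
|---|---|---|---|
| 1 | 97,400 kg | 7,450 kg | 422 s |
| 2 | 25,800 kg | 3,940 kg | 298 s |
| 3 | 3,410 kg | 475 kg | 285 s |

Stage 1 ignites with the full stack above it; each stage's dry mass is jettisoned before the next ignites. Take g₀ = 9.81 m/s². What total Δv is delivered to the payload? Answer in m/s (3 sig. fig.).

Δv ≈ 12900 m/s

Ignition mass of stage 1 = 97,400+7,450 + 25,800+3,940 + 3,410+475 + 685 = 139,160 kg.
Stage 1: m₀ = 139,160 kg, m_f = 139,160 − 97,400 = 41,760 kg; Δv = 422×9.81×ln(3.332) = 4139.8×1.2037 ≈ 4983 m/s.
Stage 2: m₀ = 34,310 kg, m_f = 34,310 − 25,800 = 8,510 kg; Δv = 298×9.81×ln(4.032) = 2923.4×1.3942 ≈ 4076 m/s.
Stage 3: m₀ = 4,570 kg, m_f = 4,570 − 3,410 = 1,160 kg; Δv = 285×9.81×ln(3.94) = 2795.9×1.3711 ≈ 3833 m/s.
Total Δv = 4983 + 4076 + 3833 = 12892 m/s.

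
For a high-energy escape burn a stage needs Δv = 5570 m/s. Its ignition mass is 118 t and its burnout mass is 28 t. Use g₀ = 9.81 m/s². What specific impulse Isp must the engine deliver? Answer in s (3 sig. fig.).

ln(m₀/m_f) = ln(118000/28000) = ln(4.214) = 1.4385.
v_e = Δv / ln(m₀/m_f) = 5570 / 1.4385 = 3872.1 m/s.
Isp = v_e / g₀ = 3872.1 / 9.81 = 394.7 s.

Isp ≈ 395 s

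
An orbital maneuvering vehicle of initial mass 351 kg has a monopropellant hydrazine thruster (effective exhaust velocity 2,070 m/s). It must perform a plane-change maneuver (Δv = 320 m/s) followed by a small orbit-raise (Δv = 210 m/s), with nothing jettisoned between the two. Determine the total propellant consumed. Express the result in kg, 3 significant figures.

After the first burn: m = 351 × exp(−320/2070.0) = 351 × 0.85677 = 300.726 kg.
After the second burn: m = 300.726 × exp(−210/2070.0) = 300.726 × 0.90353 = 271.715 kg.
Total propellant = m₀ − m_final = 351 − 271.715 = 79.285 kg.

total propellant consumed ≈ 79.3 kg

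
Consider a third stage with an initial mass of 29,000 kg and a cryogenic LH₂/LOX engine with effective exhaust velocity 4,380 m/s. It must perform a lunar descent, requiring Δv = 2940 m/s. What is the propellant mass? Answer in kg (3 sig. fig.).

m₀/m_f = exp(Δv / v_e) = exp(2940 / 4380.0) = exp(0.6712) = 1.9566.
m_f = 29,000 / 1.9566 = 14,821.6 kg, so propellant = m₀ − m_f = 29,000 − 14,821.6 = 14,178.4 kg.

propellant mass ≈ 14200 kg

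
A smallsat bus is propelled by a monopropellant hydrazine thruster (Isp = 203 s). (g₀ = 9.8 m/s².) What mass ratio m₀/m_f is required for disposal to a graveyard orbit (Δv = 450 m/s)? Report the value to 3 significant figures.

v_e = Isp · g₀ = 203 × 9.8 = 1989.4 m/s.
m₀/m_f = exp(Δv / v_e) = exp(450 / 1989.4) = exp(0.2262) = 1.2538.

mass ratio ≈ 1.25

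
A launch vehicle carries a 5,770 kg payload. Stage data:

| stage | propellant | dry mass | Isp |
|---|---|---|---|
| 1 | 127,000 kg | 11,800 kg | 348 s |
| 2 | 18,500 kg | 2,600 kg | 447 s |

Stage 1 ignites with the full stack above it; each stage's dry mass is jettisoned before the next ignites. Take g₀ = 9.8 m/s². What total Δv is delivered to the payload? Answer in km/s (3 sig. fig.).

Ignition mass of stage 1 = 127,000+11,800 + 18,500+2,600 + 5,770 = 165,670 kg.
Stage 1: m₀ = 165,670 kg, m_f = 165,670 − 127,000 = 38,670 kg; Δv = 348×9.8×ln(4.284) = 3410.4×1.4549 ≈ 4962 m/s.
Stage 2: m₀ = 26,870 kg, m_f = 26,870 − 18,500 = 8,370 kg; Δv = 447×9.8×ln(3.21) = 4380.6×1.1664 ≈ 5109 m/s.
Total Δv = 4962 + 5109 = 10071 m/s.

Δv ≈ 10.1 km/s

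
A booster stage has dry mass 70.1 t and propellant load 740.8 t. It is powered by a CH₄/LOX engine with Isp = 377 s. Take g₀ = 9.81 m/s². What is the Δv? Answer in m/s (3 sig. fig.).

v_e = Isp · g₀ = 377 × 9.81 = 3698.4 m/s.
m₀ = m_dry + m_prop = 70.1 + 740.8 = 810.9 t.
Δv = v_e · ln(m₀/m_f) = 3698.4 × ln(11.57) = 3698.4 × 2.4482 ≈ 9054.4 m/s.

Δv ≈ 9050 m/s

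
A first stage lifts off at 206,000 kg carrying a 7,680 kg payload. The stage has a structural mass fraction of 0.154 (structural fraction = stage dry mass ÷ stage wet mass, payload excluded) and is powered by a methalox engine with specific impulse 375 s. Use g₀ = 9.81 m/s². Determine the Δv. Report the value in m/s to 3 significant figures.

Stage wet mass = m₀ − payload = 206,000 − 7,680 = 198,320 kg.
Stage dry mass = ε × stage wet mass = 0.154 × 198,320 = 30,541.3 kg.
Burnout mass m_f = stage dry + payload = 30,541.3 + 7,680 = 38,221.3 kg.
v_e = Isp · g₀ = 375 × 9.81 = 3678.8 m/s.
Δv = v_e · ln(206,000/38,221.3) = 3678.8 × ln(5.39) = 3678.8 × 1.6845 ≈ 6197 m/s.

Δv ≈ 6200 m/s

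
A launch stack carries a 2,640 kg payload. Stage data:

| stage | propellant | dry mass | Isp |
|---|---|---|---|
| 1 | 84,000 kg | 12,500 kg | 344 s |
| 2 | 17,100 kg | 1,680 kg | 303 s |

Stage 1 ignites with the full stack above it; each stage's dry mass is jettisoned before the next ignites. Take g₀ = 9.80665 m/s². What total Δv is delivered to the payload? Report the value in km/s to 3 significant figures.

Ignition mass of stage 1 = 84,000+12,500 + 17,100+1,680 + 2,640 = 117,920 kg.
Stage 1: m₀ = 117,920 kg, m_f = 117,920 − 84,000 = 33,920 kg; Δv = 344×9.80665×ln(3.476) = 3373.5×1.2460 ≈ 4203 m/s.
Stage 2: m₀ = 21,420 kg, m_f = 21,420 − 17,100 = 4,320 kg; Δv = 303×9.80665×ln(4.958) = 2971.4×1.6011 ≈ 4757 m/s.
Total Δv = 4203 + 4757 = 8960 m/s.

Δv ≈ 8.96 km/s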